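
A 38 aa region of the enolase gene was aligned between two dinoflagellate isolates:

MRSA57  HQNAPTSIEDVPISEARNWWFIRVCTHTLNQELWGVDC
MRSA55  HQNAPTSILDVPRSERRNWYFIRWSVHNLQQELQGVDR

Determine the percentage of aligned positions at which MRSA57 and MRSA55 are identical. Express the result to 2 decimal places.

The sequences differ at positions 9 (E/L), 13 (I/R), 16 (A/R), 20 (W/Y), 24 (V/W), 25 (C/S), 26 (T/V), 28 (T/N), 30 (N/Q), 34 (W/Q), 38 (C/R).
27 of the 38 sites match, so the percent identity is 27/38 × 100 = 71.05%.

71.05%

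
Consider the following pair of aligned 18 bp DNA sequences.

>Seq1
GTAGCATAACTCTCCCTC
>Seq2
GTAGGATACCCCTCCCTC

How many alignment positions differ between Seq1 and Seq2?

3

Mismatches occur at site 5 (C/G), site 9 (A/C), site 11 (T/C).
That gives 3 mismatches out of 18 aligned sites, so the Hamming distance is 3.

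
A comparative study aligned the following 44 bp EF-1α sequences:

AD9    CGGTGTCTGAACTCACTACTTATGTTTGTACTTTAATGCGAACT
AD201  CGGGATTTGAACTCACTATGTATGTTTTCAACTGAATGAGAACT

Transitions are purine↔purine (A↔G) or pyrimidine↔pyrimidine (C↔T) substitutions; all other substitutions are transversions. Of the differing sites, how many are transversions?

6

Mismatches occur at site 4 (T↔G, transversion), site 5 (G↔A, transition), site 7 (C↔T, transition), site 19 (C↔T, transition), site 20 (T↔G, transversion), site 28 (G↔T, transversion), site 29 (T↔C, transition), site 31 (C↔A, transversion), site 32 (T↔C, transition), site 34 (T↔G, transversion), site 39 (C↔A, transversion).
Of the 11 differences, 5 transitions and 6 transversions, so the answer is 6.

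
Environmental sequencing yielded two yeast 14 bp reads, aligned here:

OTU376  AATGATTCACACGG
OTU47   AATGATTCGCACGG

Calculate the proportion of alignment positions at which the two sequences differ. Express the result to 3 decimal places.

0.071

The sequences differ at position 9 (A/G).
There are 1 differences over 14 sites, so p = 1/14 = 0.071.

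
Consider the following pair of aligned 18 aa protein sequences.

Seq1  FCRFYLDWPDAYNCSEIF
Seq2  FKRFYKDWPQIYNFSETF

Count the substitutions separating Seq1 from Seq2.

6

The sequences differ at positions 2 (C/K), 6 (L/K), 10 (D/Q), 11 (A/I), 14 (C/F), 17 (I/T).
That gives 6 mismatches out of 18 aligned sites, so the Hamming distance is 6.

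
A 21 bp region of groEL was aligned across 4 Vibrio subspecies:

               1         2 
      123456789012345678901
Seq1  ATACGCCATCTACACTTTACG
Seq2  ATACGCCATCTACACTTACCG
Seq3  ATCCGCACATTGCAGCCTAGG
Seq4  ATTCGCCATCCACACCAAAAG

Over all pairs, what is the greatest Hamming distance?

12

Pairwise Hamming distances:
  Seq1 vs Seq2: 2
  Seq1 vs Seq3: 10
  Seq1 vs Seq4: 6
  Seq2 vs Seq3: 12
  Seq2 vs Seq4: 6
  Seq3 vs Seq4: 11
The largest is 12, between Seq2 and Seq3.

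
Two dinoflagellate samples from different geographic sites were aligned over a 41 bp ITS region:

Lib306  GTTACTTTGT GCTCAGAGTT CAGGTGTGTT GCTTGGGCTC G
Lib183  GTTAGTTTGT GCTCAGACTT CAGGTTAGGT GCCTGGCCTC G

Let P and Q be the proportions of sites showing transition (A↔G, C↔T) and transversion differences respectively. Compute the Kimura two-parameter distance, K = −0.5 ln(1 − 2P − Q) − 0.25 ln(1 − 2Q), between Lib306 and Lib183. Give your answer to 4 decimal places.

The sequences differ at positions 5 (C/G, transversion), 18 (G/C, transversion), 26 (G/T, transversion), 27 (T/A, transversion), 29 (T/G, transversion), 33 (T/C, transition), 37 (G/C, transversion).
Of the 7 differences, 1 transition and 6 transversions over 41 sites: P = 1/41 = 0.024390, Q = 6/41 = 0.146341.
d = −0.5·ln(0.804879) − 0.25·ln(0.707318) = −0.5·(-0.217063) − 0.25·(-0.346275) = 0.1951.

0.1951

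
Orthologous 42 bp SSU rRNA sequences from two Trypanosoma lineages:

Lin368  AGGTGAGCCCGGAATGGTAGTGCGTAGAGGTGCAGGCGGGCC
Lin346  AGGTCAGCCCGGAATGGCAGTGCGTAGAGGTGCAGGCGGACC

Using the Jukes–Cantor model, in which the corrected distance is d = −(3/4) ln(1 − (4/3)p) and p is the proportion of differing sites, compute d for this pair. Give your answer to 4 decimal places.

0.0751

Mismatches occur at site 5 (G→C), site 18 (T→C), site 40 (G→A).
p = 3/42 = 0.071429.
d = −0.75 · ln(1 − (4/3)·0.071429) = −0.75 · ln(0.904761) = −0.75 · (-0.100084) = 0.0751.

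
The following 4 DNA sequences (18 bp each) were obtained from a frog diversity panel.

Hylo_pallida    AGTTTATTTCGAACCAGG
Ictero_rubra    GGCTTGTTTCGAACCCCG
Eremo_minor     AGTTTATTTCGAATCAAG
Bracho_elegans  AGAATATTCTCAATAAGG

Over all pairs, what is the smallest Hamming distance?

Pairwise Hamming distances:
  Hylo_pallida vs Ictero_rubra: 5
  Hylo_pallida vs Eremo_minor: 2
  Hylo_pallida vs Bracho_elegans: 7
  Ictero_rubra vs Eremo_minor: 6
  Ictero_rubra vs Bracho_elegans: 11
  Eremo_minor vs Bracho_elegans: 7
The smallest is 2, between Hylo_pallida and Eremo_minor.

2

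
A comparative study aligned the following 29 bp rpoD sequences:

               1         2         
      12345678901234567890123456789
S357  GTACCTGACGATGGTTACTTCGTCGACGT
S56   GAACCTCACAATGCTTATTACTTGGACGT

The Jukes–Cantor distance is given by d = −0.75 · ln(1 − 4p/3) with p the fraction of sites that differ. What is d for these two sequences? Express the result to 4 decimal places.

0.3439

Mismatches occur at site 2 (T↔A), site 7 (G↔C), site 10 (G↔A), site 14 (G↔C), site 18 (C↔T), site 20 (T↔A), site 22 (G↔T), site 24 (C↔G).
p = 8/29 = 0.275862.
d = −0.75 · ln(1 − (4/3)·0.275862) = −0.75 · ln(0.632184) = −0.75 · (-0.458575) = 0.3439.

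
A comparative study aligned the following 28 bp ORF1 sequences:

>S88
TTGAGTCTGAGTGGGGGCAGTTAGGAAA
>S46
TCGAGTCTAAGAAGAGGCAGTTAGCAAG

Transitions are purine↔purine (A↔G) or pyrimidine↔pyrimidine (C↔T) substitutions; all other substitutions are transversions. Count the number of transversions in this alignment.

2

Differing sites — 2:T/C (Ti); 9:G/A (Ti); 12:T/A (Tv); 13:G/A (Ti); 15:G/A (Ti); 25:G/C (Tv); 28:A/G (Ti).
Of the 7 differences, 5 transitions and 2 transversions, so the answer is 2.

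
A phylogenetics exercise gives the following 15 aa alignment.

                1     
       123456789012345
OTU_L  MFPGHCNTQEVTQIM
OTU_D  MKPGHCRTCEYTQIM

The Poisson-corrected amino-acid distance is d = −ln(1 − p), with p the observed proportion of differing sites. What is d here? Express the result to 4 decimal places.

Mismatches occur at site 2 (F↔K), site 7 (N↔R), site 9 (Q↔C), site 11 (V↔Y).
p = 4/15 = 0.266667.
d = −ln(1 − 0.266667) = −ln(0.733333) = 0.3102.

0.3102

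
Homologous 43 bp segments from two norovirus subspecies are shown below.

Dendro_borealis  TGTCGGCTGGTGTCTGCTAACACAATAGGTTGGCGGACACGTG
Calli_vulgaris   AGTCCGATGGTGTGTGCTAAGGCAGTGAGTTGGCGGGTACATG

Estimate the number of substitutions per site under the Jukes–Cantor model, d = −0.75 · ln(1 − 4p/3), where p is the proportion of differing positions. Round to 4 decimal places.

0.3490

Mismatches occur at site 1 (T→A), site 5 (G→C), site 7 (C→A), site 14 (C→G), site 21 (C→G), site 22 (A→G), site 25 (A→G), site 27 (A→G), site 28 (G→A), site 37 (A→G), site 38 (C→T), site 41 (G→A).
p = 12/43 = 0.279070.
d = −0.75 · ln(1 − (4/3)·0.279070) = −0.75 · ln(0.627907) = −0.75 · (-0.465363) = 0.3490.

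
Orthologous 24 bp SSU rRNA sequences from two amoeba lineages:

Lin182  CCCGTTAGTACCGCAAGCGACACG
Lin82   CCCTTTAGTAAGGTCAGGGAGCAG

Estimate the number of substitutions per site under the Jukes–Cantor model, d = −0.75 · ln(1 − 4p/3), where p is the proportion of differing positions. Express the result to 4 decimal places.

0.5199

Mismatches occur at site 4 (G↔T), site 11 (C↔A), site 12 (C↔G), site 14 (C↔T), site 15 (A↔C), site 18 (C↔G), site 21 (C↔G), site 22 (A↔C), site 23 (C↔A).
p = 9/24 = 0.375000.
d = −0.75 · ln(1 − (4/3)·0.375000) = −0.75 · ln(0.500000) = −0.75 · (-0.693147) = 0.5199.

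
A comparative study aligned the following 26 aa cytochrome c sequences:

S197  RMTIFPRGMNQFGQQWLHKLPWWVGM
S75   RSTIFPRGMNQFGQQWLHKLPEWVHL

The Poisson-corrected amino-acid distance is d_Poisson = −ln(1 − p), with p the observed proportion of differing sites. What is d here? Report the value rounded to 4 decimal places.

0.1671

The sequences differ at positions 2 (M/S), 22 (W/E), 25 (G/H), 26 (M/L).
p = 4/26 = 0.153846.
d = −ln(1 − 0.153846) = −ln(0.846154) = 0.1671.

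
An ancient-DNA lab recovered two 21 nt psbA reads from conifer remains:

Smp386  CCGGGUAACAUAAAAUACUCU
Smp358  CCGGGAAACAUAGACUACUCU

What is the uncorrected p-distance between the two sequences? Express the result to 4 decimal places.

Differing sites — 6:U/A; 13:A/G; 15:A/C.
There are 3 differences over 21 sites, so p = 3/21 = 0.1429.

0.1429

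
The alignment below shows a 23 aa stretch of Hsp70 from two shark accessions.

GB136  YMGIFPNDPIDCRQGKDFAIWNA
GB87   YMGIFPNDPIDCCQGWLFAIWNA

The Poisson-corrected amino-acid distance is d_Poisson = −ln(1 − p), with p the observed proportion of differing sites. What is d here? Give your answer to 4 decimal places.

0.1398

The sequences differ at positions 13 (R/C), 16 (K/W), 17 (D/L).
p = 3/23 = 0.130435.
d = −ln(1 − 0.130435) = −ln(0.869565) = 0.1398.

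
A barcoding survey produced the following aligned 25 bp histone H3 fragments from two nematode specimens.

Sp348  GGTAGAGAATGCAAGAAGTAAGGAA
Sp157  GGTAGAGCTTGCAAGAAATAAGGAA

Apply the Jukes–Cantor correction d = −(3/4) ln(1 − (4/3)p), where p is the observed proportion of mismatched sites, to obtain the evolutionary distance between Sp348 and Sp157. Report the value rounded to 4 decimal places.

0.1308

Mismatches occur at site 8 (A→C), site 9 (A→T), site 18 (G→A).
p = 3/25 = 0.120000.
d = −0.75 · ln(1 − (4/3)·0.120000) = −0.75 · ln(0.840000) = −0.75 · (-0.174353) = 0.1308.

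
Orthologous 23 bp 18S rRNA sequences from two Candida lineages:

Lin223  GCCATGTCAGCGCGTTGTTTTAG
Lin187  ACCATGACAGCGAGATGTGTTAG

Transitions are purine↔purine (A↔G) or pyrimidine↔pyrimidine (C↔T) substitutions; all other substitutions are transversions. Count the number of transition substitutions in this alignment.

1

Differing sites — 1:G/A (Ti); 7:T/A (Tv); 13:C/A (Tv); 15:T/A (Tv); 19:T/G (Tv).
Of the 5 differences, 1 transition and 4 transversions, so the answer is 1.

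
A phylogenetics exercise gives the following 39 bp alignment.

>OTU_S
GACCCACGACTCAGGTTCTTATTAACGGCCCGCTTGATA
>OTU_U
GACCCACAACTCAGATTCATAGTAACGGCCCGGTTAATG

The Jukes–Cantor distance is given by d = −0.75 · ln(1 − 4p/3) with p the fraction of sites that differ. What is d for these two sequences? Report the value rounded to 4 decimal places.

Differing sites — 8:G/A; 15:G/A; 19:T/A; 22:T/G; 33:C/G; 36:G/A; 39:A/G.
p = 7/39 = 0.179487.
d = −0.75 · ln(1 − (4/3)·0.179487) = −0.75 · ln(0.760684) = −0.75 · (-0.273537) = 0.2052.

0.2052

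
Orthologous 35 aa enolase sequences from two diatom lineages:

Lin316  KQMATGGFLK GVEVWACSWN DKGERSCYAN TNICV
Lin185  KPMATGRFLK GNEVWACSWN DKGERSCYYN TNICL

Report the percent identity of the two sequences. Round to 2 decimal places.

The sequences differ at positions 2 (Q/P), 7 (G/R), 12 (V/N), 29 (A/Y), 35 (V/L).
30 of the 35 sites match, so the percent identity is 30/35 × 100 = 85.71%.

85.71%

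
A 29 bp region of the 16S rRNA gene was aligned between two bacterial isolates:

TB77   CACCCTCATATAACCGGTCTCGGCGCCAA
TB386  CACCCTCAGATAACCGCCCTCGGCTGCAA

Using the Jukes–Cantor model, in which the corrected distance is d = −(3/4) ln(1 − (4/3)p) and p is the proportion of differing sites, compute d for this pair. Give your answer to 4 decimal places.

The sequences differ at positions 9 (T/G), 17 (G/C), 18 (T/C), 25 (G/T), 26 (C/G).
p = 5/29 = 0.172414.
d = −0.75 · ln(1 − (4/3)·0.172414) = −0.75 · ln(0.770115) = −0.75 · (-0.261215) = 0.1959.

0.1959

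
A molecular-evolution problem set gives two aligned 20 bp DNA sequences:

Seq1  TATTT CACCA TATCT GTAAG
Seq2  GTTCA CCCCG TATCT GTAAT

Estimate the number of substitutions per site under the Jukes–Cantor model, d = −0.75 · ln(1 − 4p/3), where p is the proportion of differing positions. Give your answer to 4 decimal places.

The sequences differ at positions 1 (T/G), 2 (A/T), 4 (T/C), 5 (T/A), 7 (A/C), 10 (A/G), 20 (G/T).
p = 7/20 = 0.350000.
d = −0.75 · ln(1 − (4/3)·0.350000) = −0.75 · ln(0.533333) = −0.75 · (-0.628609) = 0.4715.

0.4715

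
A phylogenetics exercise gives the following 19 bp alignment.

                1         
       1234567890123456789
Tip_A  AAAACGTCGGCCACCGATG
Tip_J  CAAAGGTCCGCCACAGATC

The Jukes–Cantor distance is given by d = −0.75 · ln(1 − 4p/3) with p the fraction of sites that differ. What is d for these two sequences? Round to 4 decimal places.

0.3241

Differing sites — 1:A/C; 5:C/G; 9:G/C; 15:C/A; 19:G/C.
p = 5/19 = 0.263158.
d = −0.75 · ln(1 − (4/3)·0.263158) = −0.75 · ln(0.649123) = −0.75 · (-0.432133) = 0.3241.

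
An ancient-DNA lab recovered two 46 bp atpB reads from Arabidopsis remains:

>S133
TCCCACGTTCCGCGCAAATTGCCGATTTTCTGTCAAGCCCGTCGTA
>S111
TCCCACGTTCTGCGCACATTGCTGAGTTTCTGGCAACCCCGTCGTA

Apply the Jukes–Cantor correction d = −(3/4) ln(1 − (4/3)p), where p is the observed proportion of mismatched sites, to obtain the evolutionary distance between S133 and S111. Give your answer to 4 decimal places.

0.1433

Differing sites — 11:C/T; 17:A/C; 23:C/T; 26:T/G; 33:T/G; 37:G/C.
p = 6/46 = 0.130435.
d = −0.75 · ln(1 − (4/3)·0.130435) = −0.75 · ln(0.826087) = −0.75 · (-0.191055) = 0.1433.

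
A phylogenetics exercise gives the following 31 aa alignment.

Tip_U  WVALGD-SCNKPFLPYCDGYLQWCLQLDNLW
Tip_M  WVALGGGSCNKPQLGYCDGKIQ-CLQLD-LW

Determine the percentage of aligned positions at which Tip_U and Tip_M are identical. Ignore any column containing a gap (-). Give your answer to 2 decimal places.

Excluding the 3 gap columns leaves 28 comparable sites.
Differing sites — 6:D/G; 13:F/Q; 15:P/G; 20:Y/K; 21:L/I.
23 of the 28 comparable sites match, so the percent identity is 23/28 × 100 = 82.14%.

82.14%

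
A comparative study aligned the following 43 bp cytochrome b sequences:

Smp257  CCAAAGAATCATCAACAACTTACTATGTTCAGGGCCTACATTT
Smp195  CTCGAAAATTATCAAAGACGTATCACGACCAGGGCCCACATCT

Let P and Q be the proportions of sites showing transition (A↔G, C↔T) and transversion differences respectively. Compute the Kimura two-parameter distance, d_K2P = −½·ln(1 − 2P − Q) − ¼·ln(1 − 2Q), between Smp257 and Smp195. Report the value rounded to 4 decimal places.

0.5155

Differing sites — 2:C/T (Ti); 3:A/C (Tv); 4:A/G (Ti); 6:G/A (Ti); 10:C/T (Ti); 16:C/A (Tv); 17:A/G (Ti); 20:T/G (Tv); 23:C/T (Ti); 24:T/C (Ti); 26:T/C (Ti); 28:T/A (Tv); 29:T/C (Ti); 37:T/C (Ti); 42:T/C (Ti).
Of the 15 differences, 11 transitions and 4 transversions over 43 sites: P = 11/43 = 0.255814, Q = 4/43 = 0.093023.
d = −0.5·ln(0.395349) − 0.25·ln(0.813954) = −0.5·(-0.927986) − 0.25·(-0.205851) = 0.5155.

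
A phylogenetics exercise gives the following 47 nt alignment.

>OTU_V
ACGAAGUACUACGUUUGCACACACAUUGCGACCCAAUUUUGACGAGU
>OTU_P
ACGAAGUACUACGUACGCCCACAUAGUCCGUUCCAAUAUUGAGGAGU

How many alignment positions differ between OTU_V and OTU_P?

10

Differing sites — 15:U/A; 16:U/C; 19:A/C; 24:C/U; 26:U/G; 28:G/C; 31:A/U; 32:C/U; 38:U/A; 43:C/G.
That gives 10 mismatches out of 47 aligned sites, so the Hamming distance is 10.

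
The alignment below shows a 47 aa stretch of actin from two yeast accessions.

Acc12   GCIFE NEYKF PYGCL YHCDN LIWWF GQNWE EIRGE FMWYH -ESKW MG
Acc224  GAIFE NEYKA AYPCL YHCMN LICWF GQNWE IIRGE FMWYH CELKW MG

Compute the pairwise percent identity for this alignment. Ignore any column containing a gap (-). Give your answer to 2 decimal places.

Excluding the 1 gap column leaves 46 comparable sites.
Differing sites — 2:C/A; 10:F/A; 11:P/A; 13:G/P; 19:D/M; 23:W/C; 31:E/I; 43:S/L.
38 of the 46 comparable sites match, so the percent identity is 38/46 × 100 = 82.61%.

82.61%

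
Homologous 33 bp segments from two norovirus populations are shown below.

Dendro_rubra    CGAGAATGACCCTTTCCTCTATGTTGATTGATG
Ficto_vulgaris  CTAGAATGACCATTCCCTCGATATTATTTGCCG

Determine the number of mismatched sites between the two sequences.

Mismatches occur at site 2 (G↔T), site 12 (C↔A), site 15 (T↔C), site 20 (T↔G), site 23 (G↔A), site 26 (G↔A), site 27 (A↔T), site 31 (A↔C), site 32 (T↔C).
That gives 9 mismatches out of 33 aligned sites, so the Hamming distance is 9.

9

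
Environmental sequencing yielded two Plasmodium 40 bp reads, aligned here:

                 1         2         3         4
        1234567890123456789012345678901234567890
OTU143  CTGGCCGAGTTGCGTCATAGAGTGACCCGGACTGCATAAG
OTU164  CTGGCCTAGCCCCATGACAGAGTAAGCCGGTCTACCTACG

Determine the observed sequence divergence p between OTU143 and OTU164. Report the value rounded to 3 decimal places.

The sequences differ at positions 7 (G/T), 10 (T/C), 11 (T/C), 12 (G/C), 14 (G/A), 16 (C/G), 18 (T/C), 24 (G/A), 26 (C/G), 31 (A/T), 34 (G/A), 36 (A/C), 39 (A/C).
There are 13 differences over 40 sites, so p = 13/40 = 0.325.

0.325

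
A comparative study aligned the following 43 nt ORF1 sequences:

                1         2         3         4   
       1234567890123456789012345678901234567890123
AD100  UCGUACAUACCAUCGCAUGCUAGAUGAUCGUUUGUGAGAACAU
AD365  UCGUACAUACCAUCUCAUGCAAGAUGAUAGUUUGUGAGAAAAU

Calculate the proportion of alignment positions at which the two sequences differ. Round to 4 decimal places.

0.0930

The sequences differ at positions 15 (G/U), 21 (U/A), 29 (C/A), 41 (C/A).
There are 4 differences over 43 sites, so p = 4/43 = 0.0930.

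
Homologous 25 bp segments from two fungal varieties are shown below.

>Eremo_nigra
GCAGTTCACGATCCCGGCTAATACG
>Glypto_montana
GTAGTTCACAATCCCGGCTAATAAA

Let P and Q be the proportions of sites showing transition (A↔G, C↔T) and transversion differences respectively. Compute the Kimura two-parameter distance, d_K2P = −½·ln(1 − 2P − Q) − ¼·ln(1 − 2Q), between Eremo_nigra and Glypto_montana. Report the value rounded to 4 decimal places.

0.1851

Differing sites — 2:C/T (Ti); 10:G/A (Ti); 24:C/A (Tv); 25:G/A (Ti).
Of the 4 differences, 3 transitions and 1 transversion over 25 sites: P = 3/25 = 0.120000, Q = 1/25 = 0.040000.
d = −0.5·ln(0.720000) − 0.25·ln(0.920000) = −0.5·(-0.328504) − 0.25·(-0.083382) = 0.1851.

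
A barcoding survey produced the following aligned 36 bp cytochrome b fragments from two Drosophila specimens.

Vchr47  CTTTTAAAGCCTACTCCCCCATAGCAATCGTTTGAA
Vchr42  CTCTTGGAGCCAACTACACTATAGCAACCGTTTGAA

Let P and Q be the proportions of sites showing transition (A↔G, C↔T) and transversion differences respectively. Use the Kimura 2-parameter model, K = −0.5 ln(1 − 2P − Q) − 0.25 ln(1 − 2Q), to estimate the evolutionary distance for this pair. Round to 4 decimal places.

Mismatches occur at site 3 (T→C, transition), site 6 (A→G, transition), site 7 (A→G, transition), site 12 (T→A, transversion), site 16 (C→A, transversion), site 18 (C→A, transversion), site 20 (C→T, transition), site 28 (T→C, transition).
Of the 8 differences, 5 transitions and 3 transversions over 36 sites: P = 5/36 = 0.138889, Q = 3/36 = 0.083333.
d = −0.5·ln(0.638889) − 0.25·ln(0.833334) = −0.5·(-0.448025) − 0.25·(-0.182321) = 0.2696.

0.2696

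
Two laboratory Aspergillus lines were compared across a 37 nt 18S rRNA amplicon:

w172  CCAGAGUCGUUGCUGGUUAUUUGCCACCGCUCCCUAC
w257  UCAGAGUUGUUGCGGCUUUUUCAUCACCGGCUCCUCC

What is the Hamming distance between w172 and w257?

Differing sites — 1:C/U; 8:C/U; 14:U/G; 16:G/C; 19:A/U; 22:U/C; 23:G/A; 24:C/U; 30:C/G; 31:U/C; 32:C/U; 36:A/C.
That gives 12 mismatches out of 37 aligned sites, so the Hamming distance is 12.

12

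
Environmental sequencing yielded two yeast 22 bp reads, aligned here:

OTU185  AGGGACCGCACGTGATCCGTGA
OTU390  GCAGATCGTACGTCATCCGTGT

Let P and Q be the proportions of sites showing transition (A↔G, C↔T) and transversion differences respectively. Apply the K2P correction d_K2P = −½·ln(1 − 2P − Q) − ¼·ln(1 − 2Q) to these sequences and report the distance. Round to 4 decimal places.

0.4262

The sequences differ at positions 1 (A/G, transition), 2 (G/C, transversion), 3 (G/A, transition), 6 (C/T, transition), 9 (C/T, transition), 14 (G/C, transversion), 22 (A/T, transversion).
Of the 7 differences, 4 transitions and 3 transversions over 22 sites: P = 4/22 = 0.181818, Q = 3/22 = 0.136364.
d = −0.5·ln(0.500000) − 0.25·ln(0.727272) = −0.5·(-0.693147) − 0.25·(-0.318455) = 0.4262.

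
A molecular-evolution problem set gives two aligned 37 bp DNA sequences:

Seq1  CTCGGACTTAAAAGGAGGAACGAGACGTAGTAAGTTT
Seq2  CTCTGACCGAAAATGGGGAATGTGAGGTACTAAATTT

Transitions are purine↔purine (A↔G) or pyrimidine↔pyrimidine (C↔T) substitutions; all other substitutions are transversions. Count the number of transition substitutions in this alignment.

4

Differing sites — 4:G/T (Tv); 8:T/C (Ti); 9:T/G (Tv); 14:G/T (Tv); 16:A/G (Ti); 21:C/T (Ti); 23:A/T (Tv); 26:C/G (Tv); 30:G/C (Tv); 34:G/A (Ti).
Of the 10 differences, 4 transitions and 6 transversions, so the answer is 4.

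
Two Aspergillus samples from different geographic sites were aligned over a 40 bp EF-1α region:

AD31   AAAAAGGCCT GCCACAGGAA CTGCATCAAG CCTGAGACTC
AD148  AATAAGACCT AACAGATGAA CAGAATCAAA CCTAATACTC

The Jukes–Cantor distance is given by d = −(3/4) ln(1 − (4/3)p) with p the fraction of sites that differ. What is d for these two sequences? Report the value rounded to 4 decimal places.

0.3426

The sequences differ at positions 3 (A/T), 7 (G/A), 11 (G/A), 12 (C/A), 15 (C/G), 17 (G/T), 22 (T/A), 24 (C/A), 30 (G/A), 34 (G/A), 36 (G/T).
p = 11/40 = 0.275000.
d = −0.75 · ln(1 − (4/3)·0.275000) = −0.75 · ln(0.633333) = −0.75 · (-0.456759) = 0.3426.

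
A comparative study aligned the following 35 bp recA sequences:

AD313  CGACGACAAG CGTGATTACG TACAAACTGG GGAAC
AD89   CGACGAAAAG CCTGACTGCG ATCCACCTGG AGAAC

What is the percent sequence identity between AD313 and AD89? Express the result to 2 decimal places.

Differing sites — 7:C/A; 12:G/C; 16:T/C; 18:A/G; 21:T/A; 22:A/T; 24:A/C; 26:A/C; 31:G/A.
26 of the 35 sites match, so the percent identity is 26/35 × 100 = 74.29%.

74.29%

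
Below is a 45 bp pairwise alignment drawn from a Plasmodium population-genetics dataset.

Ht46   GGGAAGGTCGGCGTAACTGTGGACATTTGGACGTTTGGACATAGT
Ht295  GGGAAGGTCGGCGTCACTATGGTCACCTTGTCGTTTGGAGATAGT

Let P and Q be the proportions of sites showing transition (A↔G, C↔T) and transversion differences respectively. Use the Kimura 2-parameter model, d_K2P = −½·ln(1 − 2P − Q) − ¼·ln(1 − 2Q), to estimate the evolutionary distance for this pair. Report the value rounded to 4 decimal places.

0.2030

Mismatches occur at site 15 (A↔C, transversion), site 19 (G↔A, transition), site 23 (A↔T, transversion), site 26 (T↔C, transition), site 27 (T↔C, transition), site 29 (G↔T, transversion), site 31 (A↔T, transversion), site 40 (C↔G, transversion).
Of the 8 differences, 3 transitions and 5 transversions over 45 sites: P = 3/45 = 0.066667, Q = 5/45 = 0.111111.
d = −0.5·ln(0.755555) − 0.25·ln(0.777778) = −0.5·(-0.280303) − 0.25·(-0.251314) = 0.2030.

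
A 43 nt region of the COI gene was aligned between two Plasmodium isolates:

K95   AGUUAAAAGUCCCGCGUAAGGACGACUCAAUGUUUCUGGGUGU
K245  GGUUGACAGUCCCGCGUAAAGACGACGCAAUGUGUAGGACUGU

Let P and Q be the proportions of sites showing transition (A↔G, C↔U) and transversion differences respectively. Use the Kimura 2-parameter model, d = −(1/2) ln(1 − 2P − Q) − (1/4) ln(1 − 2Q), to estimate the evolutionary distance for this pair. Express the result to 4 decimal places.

0.2788

Differing sites — 1:A/G (Ti); 5:A/G (Ti); 7:A/C (Tv); 20:G/A (Ti); 27:U/G (Tv); 34:U/G (Tv); 36:C/A (Tv); 37:U/G (Tv); 39:G/A (Ti); 40:G/C (Tv).
Of the 10 differences, 4 transitions and 6 transversions over 43 sites: P = 4/43 = 0.093023, Q = 6/43 = 0.139535.
d = −0.5·ln(0.674419) − 0.25·ln(0.720930) = −0.5·(-0.393904) − 0.25·(-0.327213) = 0.2788.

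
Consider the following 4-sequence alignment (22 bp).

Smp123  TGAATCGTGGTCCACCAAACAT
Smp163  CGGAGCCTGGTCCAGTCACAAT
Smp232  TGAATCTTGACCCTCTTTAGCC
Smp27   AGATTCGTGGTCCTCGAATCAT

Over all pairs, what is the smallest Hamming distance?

5

Pairwise Hamming distances:
  Smp123 vs Smp163: 9
  Smp123 vs Smp232: 10
  Smp123 vs Smp27: 5
  Smp163 vs Smp232: 14
  Smp163 vs Smp27: 11
  Smp232 vs Smp27: 12
The smallest is 5, between Smp123 and Smp27.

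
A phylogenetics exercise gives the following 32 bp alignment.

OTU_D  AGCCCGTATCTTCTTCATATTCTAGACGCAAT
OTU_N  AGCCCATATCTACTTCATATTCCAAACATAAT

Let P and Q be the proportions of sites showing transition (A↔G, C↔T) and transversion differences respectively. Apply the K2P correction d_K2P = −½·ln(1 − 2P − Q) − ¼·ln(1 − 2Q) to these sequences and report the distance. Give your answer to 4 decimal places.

Mismatches occur at site 6 (G/A, transition), site 12 (T/A, transversion), site 23 (T/C, transition), site 25 (G/A, transition), site 28 (G/A, transition), site 29 (C/T, transition).
Of the 6 differences, 5 transitions and 1 transversion over 32 sites: P = 5/32 = 0.156250, Q = 1/32 = 0.031250.
d = −0.5·ln(0.656250) − 0.25·ln(0.937500) = −0.5·(-0.421213) − 0.25·(-0.064539) = 0.2267.

0.2267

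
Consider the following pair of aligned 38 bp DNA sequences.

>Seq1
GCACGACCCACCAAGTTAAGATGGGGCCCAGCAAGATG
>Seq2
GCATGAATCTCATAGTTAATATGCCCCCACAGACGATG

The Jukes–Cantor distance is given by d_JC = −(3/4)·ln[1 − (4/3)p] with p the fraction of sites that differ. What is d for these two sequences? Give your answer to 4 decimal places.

0.5604

Mismatches occur at site 4 (C/T), site 7 (C/A), site 8 (C/T), site 10 (A/T), site 12 (C/A), site 13 (A/T), site 20 (G/T), site 24 (G/C), site 25 (G/C), site 26 (G/C), site 29 (C/A), site 30 (A/C), site 31 (G/A), site 32 (C/G), site 34 (A/C).
p = 15/38 = 0.394737.
d = −0.75 · ln(1 − (4/3)·0.394737) = −0.75 · ln(0.473684) = −0.75 · (-0.747215) = 0.5604.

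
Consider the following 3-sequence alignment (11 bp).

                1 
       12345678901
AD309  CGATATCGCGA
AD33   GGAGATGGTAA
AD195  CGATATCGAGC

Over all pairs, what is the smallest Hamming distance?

Pairwise Hamming distances:
  AD309 vs AD33: 5
  AD309 vs AD195: 2
  AD33 vs AD195: 6
The smallest is 2, between AD309 and AD195.

2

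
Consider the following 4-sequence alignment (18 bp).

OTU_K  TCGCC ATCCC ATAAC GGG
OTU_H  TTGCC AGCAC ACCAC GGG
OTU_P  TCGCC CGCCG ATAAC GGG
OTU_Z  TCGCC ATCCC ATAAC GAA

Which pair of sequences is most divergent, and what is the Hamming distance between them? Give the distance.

7

Pairwise Hamming distances:
  OTU_K vs OTU_H: 5
  OTU_K vs OTU_P: 3
  OTU_K vs OTU_Z: 2
  OTU_H vs OTU_P: 6
  OTU_H vs OTU_Z: 7
  OTU_P vs OTU_Z: 5
The largest is 7, between OTU_H and OTU_Z.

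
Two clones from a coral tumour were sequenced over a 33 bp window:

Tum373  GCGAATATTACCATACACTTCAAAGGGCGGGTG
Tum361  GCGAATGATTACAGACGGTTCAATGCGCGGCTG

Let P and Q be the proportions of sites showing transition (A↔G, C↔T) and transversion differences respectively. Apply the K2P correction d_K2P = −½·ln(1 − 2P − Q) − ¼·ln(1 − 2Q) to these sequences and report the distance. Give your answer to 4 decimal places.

0.3918

The sequences differ at positions 7 (A/G, transition), 8 (T/A, transversion), 10 (A/T, transversion), 11 (C/A, transversion), 14 (T/G, transversion), 17 (A/G, transition), 18 (C/G, transversion), 24 (A/T, transversion), 26 (G/C, transversion), 31 (G/C, transversion).
Of the 10 differences, 2 transitions and 8 transversions over 33 sites: P = 2/33 = 0.060606, Q = 8/33 = 0.242424.
d = −0.5·ln(0.636364) − 0.25·ln(0.515152) = −0.5·(-0.451985) − 0.25·(-0.663293) = 0.3918.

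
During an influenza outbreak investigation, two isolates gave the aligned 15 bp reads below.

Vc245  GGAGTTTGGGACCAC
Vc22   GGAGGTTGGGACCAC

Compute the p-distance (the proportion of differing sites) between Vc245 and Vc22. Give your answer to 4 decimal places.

0.0667

A single mismatch occurs at site 5 (T→G).
There are 1 differences over 15 sites, so p = 1/15 = 0.0667.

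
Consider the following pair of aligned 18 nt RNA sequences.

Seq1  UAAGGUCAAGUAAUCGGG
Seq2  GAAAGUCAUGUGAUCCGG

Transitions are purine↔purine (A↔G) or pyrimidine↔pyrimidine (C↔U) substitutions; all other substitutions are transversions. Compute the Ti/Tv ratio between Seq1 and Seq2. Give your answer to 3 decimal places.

Differing sites — 1:U/G (Tv); 4:G/A (Ti); 9:A/U (Tv); 12:A/G (Ti); 16:G/C (Tv).
Of the 5 differences, 2 transitions and 3 transversions, so Ti/Tv = 2/3 = 0.667.

0.667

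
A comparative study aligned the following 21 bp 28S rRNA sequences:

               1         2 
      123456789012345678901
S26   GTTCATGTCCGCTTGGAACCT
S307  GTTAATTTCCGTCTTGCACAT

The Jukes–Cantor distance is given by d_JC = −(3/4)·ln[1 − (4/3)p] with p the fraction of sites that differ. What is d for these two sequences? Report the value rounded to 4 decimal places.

0.4408

The sequences differ at positions 4 (C/A), 7 (G/T), 12 (C/T), 13 (T/C), 15 (G/T), 17 (A/C), 20 (C/A).
p = 7/21 = 0.333333.
d = −0.75 · ln(1 − (4/3)·0.333333) = −0.75 · ln(0.555556) = −0.75 · (-0.587786) = 0.4408.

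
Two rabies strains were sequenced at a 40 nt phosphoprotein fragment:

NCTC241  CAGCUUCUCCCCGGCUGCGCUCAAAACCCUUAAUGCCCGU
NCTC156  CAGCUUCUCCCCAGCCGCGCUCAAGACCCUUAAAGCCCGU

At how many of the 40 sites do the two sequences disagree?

4

Differing sites — 13:G/A; 16:U/C; 25:A/G; 34:U/A.
That gives 4 mismatches out of 40 aligned sites, so the Hamming distance is 4.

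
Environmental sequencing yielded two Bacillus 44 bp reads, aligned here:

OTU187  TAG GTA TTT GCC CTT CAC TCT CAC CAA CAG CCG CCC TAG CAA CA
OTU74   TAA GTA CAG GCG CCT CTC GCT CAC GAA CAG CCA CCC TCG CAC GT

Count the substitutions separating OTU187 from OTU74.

The sequences differ at positions 3 (G/A), 7 (T/C), 8 (T/A), 9 (T/G), 12 (C/G), 14 (T/C), 17 (A/T), 19 (T/G), 25 (C/G), 33 (G/A), 38 (A/C), 42 (A/C), 43 (C/G), 44 (A/T).
That gives 14 mismatches out of 44 aligned sites, so the Hamming distance is 14.

14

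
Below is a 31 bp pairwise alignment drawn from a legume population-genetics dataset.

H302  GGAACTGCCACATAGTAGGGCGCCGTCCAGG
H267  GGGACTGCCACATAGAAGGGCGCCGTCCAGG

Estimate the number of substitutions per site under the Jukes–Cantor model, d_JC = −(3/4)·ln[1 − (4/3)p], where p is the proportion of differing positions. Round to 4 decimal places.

Differing sites — 3:A/G; 16:T/A.
p = 2/31 = 0.064516.
d = −0.75 · ln(1 − (4/3)·0.064516) = −0.75 · ln(0.913979) = −0.75 · (-0.089948) = 0.0675.

0.0675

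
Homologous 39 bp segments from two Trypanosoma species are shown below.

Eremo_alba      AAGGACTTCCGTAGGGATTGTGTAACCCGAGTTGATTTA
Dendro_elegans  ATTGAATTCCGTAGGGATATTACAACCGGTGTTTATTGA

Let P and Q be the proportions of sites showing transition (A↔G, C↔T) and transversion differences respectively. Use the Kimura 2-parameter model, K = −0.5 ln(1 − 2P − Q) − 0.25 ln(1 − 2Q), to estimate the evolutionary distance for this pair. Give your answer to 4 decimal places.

Mismatches occur at site 2 (A/T, transversion), site 3 (G/T, transversion), site 6 (C/A, transversion), site 19 (T/A, transversion), site 20 (G/T, transversion), site 22 (G/A, transition), site 23 (T/C, transition), site 28 (C/G, transversion), site 30 (A/T, transversion), site 34 (G/T, transversion), site 38 (T/G, transversion).
Of the 11 differences, 2 transitions and 9 transversions over 39 sites: P = 2/39 = 0.051282, Q = 9/39 = 0.230769.
d = −0.5·ln(0.666667) − 0.25·ln(0.538462) = −0.5·(-0.405465) − 0.25·(-0.619038) = 0.3575.

0.3575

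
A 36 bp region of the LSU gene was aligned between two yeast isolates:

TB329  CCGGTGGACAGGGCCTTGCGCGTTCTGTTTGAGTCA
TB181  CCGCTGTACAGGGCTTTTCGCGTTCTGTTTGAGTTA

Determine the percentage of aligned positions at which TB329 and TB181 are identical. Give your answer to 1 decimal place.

Differing sites — 4:G/C; 7:G/T; 15:C/T; 18:G/T; 35:C/T.
31 of the 36 sites match, so the percent identity is 31/36 × 100 = 86.1%.

86.1%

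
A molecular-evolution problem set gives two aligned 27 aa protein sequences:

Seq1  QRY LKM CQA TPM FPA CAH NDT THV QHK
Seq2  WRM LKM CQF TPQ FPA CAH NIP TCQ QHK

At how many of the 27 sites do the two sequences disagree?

8

Mismatches occur at site 1 (Q↔W), site 3 (Y↔M), site 9 (A↔F), site 12 (M↔Q), site 20 (D↔I), site 21 (T↔P), site 23 (H↔C), site 24 (V↔Q).
That gives 8 mismatches out of 27 aligned sites, so the Hamming distance is 8.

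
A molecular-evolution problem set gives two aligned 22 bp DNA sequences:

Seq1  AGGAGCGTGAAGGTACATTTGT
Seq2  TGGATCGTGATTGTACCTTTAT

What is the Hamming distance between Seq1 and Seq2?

6

Differing sites — 1:A/T; 5:G/T; 11:A/T; 12:G/T; 17:A/C; 21:G/A.
That gives 6 mismatches out of 22 aligned sites, so the Hamming distance is 6.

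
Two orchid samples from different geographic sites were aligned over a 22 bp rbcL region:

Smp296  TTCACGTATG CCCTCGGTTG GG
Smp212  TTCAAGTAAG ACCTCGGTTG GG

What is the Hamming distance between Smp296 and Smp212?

3

Mismatches occur at site 5 (C/A), site 9 (T/A), site 11 (C/A).
That gives 3 mismatches out of 22 aligned sites, so the Hamming distance is 3.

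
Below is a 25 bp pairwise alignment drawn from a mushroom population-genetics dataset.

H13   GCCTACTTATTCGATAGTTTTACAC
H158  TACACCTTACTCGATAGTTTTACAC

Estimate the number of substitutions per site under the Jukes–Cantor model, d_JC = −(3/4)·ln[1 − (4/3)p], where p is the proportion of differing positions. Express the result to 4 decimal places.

0.2326

Mismatches occur at site 1 (G↔T), site 2 (C↔A), site 4 (T↔A), site 5 (A↔C), site 10 (T↔C).
p = 5/25 = 0.200000.
d = −0.75 · ln(1 − (4/3)·0.200000) = −0.75 · ln(0.733333) = −0.75 · (-0.310155) = 0.2326.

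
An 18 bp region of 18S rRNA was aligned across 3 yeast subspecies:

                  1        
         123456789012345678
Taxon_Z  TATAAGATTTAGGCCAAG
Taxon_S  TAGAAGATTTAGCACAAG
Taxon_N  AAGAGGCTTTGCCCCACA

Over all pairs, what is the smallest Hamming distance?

3

Pairwise Hamming distances:
  Taxon_Z vs Taxon_S: 3
  Taxon_Z vs Taxon_N: 9
  Taxon_S vs Taxon_N: 8
The smallest is 3, between Taxon_Z and Taxon_S.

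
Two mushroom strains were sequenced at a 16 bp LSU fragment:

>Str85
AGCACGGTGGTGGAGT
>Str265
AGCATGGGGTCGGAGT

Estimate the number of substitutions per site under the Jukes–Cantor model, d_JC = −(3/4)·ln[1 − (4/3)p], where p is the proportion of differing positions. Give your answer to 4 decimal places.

0.3041

Differing sites — 5:C/T; 8:T/G; 10:G/T; 11:T/C.
p = 4/16 = 0.250000.
d = −0.75 · ln(1 − (4/3)·0.250000) = −0.75 · ln(0.666667) = −0.75 · (-0.405465) = 0.3041.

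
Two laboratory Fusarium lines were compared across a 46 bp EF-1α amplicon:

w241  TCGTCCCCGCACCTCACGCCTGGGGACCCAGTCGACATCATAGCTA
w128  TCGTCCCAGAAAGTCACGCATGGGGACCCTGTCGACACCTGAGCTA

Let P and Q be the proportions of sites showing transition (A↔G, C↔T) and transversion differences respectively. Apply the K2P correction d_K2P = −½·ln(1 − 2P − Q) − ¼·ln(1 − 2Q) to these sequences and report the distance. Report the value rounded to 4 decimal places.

0.2294

Mismatches occur at site 8 (C↔A, transversion), site 10 (C↔A, transversion), site 12 (C↔A, transversion), site 13 (C↔G, transversion), site 20 (C↔A, transversion), site 30 (A↔T, transversion), site 38 (T↔C, transition), site 40 (A↔T, transversion), site 41 (T↔G, transversion).
Of the 9 differences, 1 transition and 8 transversions over 46 sites: P = 1/46 = 0.021739, Q = 8/46 = 0.173913.
d = −0.5·ln(0.782609) − 0.25·ln(0.652174) = −0.5·(-0.245122) − 0.25·(-0.427444) = 0.2294.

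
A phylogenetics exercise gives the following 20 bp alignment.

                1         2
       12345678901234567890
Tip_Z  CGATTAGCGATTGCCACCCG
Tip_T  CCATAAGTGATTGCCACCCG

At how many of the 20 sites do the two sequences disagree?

The sequences differ at positions 2 (G/C), 5 (T/A), 8 (C/T).
That gives 3 mismatches out of 20 aligned sites, so the Hamming distance is 3.

3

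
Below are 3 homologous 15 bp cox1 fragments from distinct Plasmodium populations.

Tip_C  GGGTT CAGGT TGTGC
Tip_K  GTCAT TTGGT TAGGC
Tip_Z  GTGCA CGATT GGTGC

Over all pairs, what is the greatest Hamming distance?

10

Pairwise Hamming distances:
  Tip_C vs Tip_K: 7
  Tip_C vs Tip_Z: 7
  Tip_K vs Tip_Z: 10
The largest is 10, between Tip_K and Tip_Z.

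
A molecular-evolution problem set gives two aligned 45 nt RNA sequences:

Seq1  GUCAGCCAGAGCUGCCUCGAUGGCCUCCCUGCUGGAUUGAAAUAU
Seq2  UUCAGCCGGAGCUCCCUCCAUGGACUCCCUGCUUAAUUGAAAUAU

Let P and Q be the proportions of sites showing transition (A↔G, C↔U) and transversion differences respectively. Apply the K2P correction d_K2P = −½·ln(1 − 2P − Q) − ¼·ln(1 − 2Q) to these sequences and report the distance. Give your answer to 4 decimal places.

0.1744

Mismatches occur at site 1 (G→U, transversion), site 8 (A→G, transition), site 14 (G→C, transversion), site 19 (G→C, transversion), site 24 (C→A, transversion), site 34 (G→U, transversion), site 35 (G→A, transition).
Of the 7 differences, 2 transitions and 5 transversions over 45 sites: P = 2/45 = 0.044444, Q = 5/45 = 0.111111.
d = −0.5·ln(0.800001) − 0.25·ln(0.777778) = −0.5·(-0.223142) − 0.25·(-0.251314) = 0.1744.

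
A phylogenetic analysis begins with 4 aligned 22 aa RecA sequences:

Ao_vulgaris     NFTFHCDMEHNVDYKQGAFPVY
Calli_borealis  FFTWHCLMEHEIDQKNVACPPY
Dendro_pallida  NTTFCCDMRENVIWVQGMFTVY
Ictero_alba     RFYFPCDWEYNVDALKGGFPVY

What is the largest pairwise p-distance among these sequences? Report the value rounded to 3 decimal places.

Pairwise Hamming distances:
  Ao_vulgaris vs Calli_borealis: 10
  Ao_vulgaris vs Dendro_pallida: 9
  Ao_vulgaris vs Ictero_alba: 9
  Calli_borealis vs Dendro_pallida: 18
  Calli_borealis vs Ictero_alba: 16
  Dendro_pallida vs Ictero_alba: 13
The largest is 18 mismatches, between Calli_borealis and Dendro_pallida; p = 18/22 = 0.818.

0.818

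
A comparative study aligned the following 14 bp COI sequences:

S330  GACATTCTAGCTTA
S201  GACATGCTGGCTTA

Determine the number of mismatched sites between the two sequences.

2

Mismatches occur at site 6 (T↔G), site 9 (A↔G).
That gives 2 mismatches out of 14 aligned sites, so the Hamming distance is 2.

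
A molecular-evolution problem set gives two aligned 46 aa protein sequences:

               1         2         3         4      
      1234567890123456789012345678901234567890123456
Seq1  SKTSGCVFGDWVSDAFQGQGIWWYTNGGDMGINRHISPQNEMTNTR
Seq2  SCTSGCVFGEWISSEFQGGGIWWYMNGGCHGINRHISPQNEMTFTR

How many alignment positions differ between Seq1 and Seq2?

The sequences differ at positions 2 (K/C), 10 (D/E), 12 (V/I), 14 (D/S), 15 (A/E), 19 (Q/G), 25 (T/M), 29 (D/C), 30 (M/H), 44 (N/F).
That gives 10 mismatches out of 46 aligned sites, so the Hamming distance is 10.

10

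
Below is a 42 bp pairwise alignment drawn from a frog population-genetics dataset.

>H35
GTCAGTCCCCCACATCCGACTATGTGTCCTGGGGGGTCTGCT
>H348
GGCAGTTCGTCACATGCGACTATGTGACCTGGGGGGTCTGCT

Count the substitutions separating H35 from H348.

The sequences differ at positions 2 (T/G), 7 (C/T), 9 (C/G), 10 (C/T), 16 (C/G), 27 (T/A).
That gives 6 mismatches out of 42 aligned sites, so the Hamming distance is 6.

6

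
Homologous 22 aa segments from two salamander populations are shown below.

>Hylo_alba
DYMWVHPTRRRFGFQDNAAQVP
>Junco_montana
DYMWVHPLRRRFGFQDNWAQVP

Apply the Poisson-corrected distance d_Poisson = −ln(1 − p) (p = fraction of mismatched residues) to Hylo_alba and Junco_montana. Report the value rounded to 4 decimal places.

0.0953

Differing sites — 8:T/L; 18:A/W.
p = 2/22 = 0.090909.
d = −ln(1 − 0.090909) = −ln(0.909091) = 0.0953.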